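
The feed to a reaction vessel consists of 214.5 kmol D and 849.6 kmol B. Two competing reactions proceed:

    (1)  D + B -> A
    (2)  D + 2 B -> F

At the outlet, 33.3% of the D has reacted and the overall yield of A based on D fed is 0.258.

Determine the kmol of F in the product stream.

16.1 kmol

Yield of A: 1ξ₁ / 214.5 = 0.258 → ξ₁ = 55.34 kmol.
Conversion of D: 1ξ₁ + 1ξ₂ = 0.333 × 214.5 = 71.43 → ξ₂ = 16.09 kmol.
Outlet amounts (n = n₀ + Σ ν·ξ):
  D: 214.5 − 1(55.34) − 1(16.09) = 143.1
  B: 849.6 − 1(55.34) − 2(16.09) = 762.1
  A: 0 + 1(55.34) = 55.34
  F: 0 + 1(16.09) = 16.09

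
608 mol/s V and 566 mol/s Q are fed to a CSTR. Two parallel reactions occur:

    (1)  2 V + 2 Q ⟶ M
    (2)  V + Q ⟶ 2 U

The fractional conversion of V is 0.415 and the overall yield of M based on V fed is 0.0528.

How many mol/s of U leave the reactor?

376 mol/s

Yield of M: 1ξ₁ / 608 = 0.0528 → ξ₁ = 32.1 mol/s.
Conversion of V: 2ξ₁ + 1ξ₂ = 0.415 × 608 = 252.3 → ξ₂ = 188.1 mol/s.
Outlet amounts (n = n₀ + Σ ν·ξ):
  V: 608 − 2(32.1) − 1(188.1) = 355.7
  Q: 566 − 2(32.1) − 1(188.1) = 313.7
  M: 0 + 1(32.1) = 32.1
  U: 0 + 2(188.1) = 376.2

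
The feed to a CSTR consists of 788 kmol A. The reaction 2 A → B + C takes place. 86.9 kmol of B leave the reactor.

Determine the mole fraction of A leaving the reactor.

For B: n = n₀ + 1ξ → 86.9 = 0 + 1ξ, giving ξ = 86.9 kmol.
Outlet amounts (n = n₀ + ν ξ):
  A: 788 − 2(86.9) = 614.2
  B: 0 + 1(86.9) = 86.9
  C: 0 + 1(86.9) = 86.9
Total out = 788 kmol; y_A = 614.2 / 788 = 0.7794.

0.779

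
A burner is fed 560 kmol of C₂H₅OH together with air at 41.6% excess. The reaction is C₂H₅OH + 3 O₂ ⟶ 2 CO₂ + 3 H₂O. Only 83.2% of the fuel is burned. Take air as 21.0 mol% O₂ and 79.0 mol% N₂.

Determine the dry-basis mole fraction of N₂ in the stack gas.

0.817

Stoichiometric O₂ = 3 × 560 = 1680 kmol; O₂ fed = 1680 × 1.416 = 2379 kmol.
N₂ fed = 2379 × 79/21 = 8949 kmol.
Fuel reacted = 0.832 × 560 → ξ = 465.9 kmol.
Outlet (n = n₀ + ν ξ):
  C₂H₅OH: 560 − 1(465.9) = 94.08
  O₂: 2379 − 3(465.9) = 981.1
  N₂: 8949 (inert)
  CO₂: 0 + 2(465.9) = 931.8
  H₂O: 0 + 3(465.9) = 1398
Dry total = 10960 kmol; y_N₂ (dry) = 8949 / 10960 = 0.8168.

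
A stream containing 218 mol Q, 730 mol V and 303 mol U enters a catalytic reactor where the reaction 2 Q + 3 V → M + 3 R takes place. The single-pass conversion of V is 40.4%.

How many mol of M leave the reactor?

V reacted = 0.404 × 730 = 294.9 mol; ν_V = −3, so ξ = 294.9/3 = 98.31 mol.
Outlet amounts (n = n₀ + ν ξ):
  Q: 218 − 2(98.31) = 21.39
  V: 730 − 3(98.31) = 435.1
  M: 0 + 1(98.31) = 98.31
  R: 0 + 3(98.31) = 294.9
  U: 303 (inert)

98.3 mol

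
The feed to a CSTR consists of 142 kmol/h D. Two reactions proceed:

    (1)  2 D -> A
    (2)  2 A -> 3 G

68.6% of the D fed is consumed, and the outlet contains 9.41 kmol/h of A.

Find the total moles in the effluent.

Conversion of D: D consumed = 2ξ₁ = 0.686 × 142 → ξ₁ = 48.71 kmol/h.
A balance: n_A = 0 + 1ξ₁ − 2ξ₂ = 9.41 → ξ₂ = (1·48.71 − 9.41)/2 = 19.65 kmol/h.
Outlet amounts (n = n₀ + Σ ν·ξ):
  D: 142 − 2(48.71) = 44.59
  A: 0 + 1(48.71) − 2(19.65) = 9.41
  G: 0 + 3(19.65) = 58.94
Total out = 44.59 + 9.41 + 58.94 = 112.9 kmol/h.

113 kmol/h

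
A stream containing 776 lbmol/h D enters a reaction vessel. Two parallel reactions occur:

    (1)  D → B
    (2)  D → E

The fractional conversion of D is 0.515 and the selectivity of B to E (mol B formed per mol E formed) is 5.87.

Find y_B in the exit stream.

Conversion of D: D consumed = 0.515 × 776 = 399.6 lbmol/h = 1ξ₁ + 1ξ₂.
Selectivity: 1ξ₁ / (1ξ₂) = 5.87 → ξ₁ = 5.87 ξ₂.
Substitute: (1·5.87 + 1) ξ₂ = 399.6 → ξ₂ = 58.17 lbmol/h, ξ₁ = 341.5 lbmol/h.
Outlet amounts (n = n₀ + Σ ν·ξ):
  D: 776 − 1(341.5) − 1(58.17) = 376.4
  B: 0 + 1(341.5) = 341.5
  E: 0 + 1(58.17) = 58.17
Total out = 776 lbmol/h; y_B = 341.5 / 776 = 0.44.

0.44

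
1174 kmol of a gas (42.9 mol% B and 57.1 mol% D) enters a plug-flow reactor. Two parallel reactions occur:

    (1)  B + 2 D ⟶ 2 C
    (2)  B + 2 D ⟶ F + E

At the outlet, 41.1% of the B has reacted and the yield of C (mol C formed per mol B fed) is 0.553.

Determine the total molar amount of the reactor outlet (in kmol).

967 kmol

Yield of C: 2ξ₁ / 503.6 = 0.553 → ξ₁ = 139.3 kmol.
Conversion of B: 1ξ₁ + 1ξ₂ = 0.411 × 503.6 = 207 → ξ₂ = 67.74 kmol.
Outlet amounts (n = n₀ + Σ ν·ξ):
  B: 503.6 − 1(139.3) − 1(67.74) = 296.6
  D: 670.4 − 2(139.3) − 2(67.74) = 256.4
  C: 0 + 2(139.3) = 278.5
  F: 0 + 1(67.74) = 67.74
  E: 0 + 1(67.74) = 67.74
Total out = 296.6 + 256.4 + 278.5 + 67.74 + 67.74 = 967 kmol.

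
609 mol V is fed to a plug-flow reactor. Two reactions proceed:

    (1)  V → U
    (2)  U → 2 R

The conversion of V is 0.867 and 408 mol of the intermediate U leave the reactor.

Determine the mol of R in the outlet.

Conversion of V: V consumed = 1ξ₁ = 0.867 × 609 → ξ₁ = 528 mol.
U balance: n_U = 0 + 1ξ₁ − 1ξ₂ = 408 → ξ₂ = (1·528 − 408)/1 = 120 mol.
Outlet amounts (n = n₀ + Σ ν·ξ):
  V: 609 − 1(528) = 81
  U: 0 + 1(528) − 1(120) = 408
  R: 0 + 2(120) = 240

240 mol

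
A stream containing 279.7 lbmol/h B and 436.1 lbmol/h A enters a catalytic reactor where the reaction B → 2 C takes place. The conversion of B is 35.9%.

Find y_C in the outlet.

0.246

B reacted = 0.359 × 279.7 = 100.4 lbmol/h; ν_B = −1, so ξ = 100.4/1 = 100.4 lbmol/h.
Outlet amounts (n = n₀ + ν ξ):
  B: 279.7 − 1(100.4) = 179.3
  C: 0 + 2(100.4) = 200.8
  A: 436.1 (inert)
Total out = 816.2 lbmol/h; y_C = 200.8 / 816.2 = 0.246.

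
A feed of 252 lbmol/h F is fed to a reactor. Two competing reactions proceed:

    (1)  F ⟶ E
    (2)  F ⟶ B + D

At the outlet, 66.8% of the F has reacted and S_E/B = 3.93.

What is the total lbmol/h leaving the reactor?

Conversion of F: F consumed = 0.668 × 252 = 168.3 lbmol/h = 1ξ₁ + 1ξ₂.
Selectivity: 1ξ₁ / (1ξ₂) = 3.93 → ξ₁ = 3.93 ξ₂.
Substitute: (1·3.93 + 1) ξ₂ = 168.3 → ξ₂ = 34.15 lbmol/h, ξ₁ = 134.2 lbmol/h.
Outlet amounts (n = n₀ + Σ ν·ξ):
  F: 252 − 1(134.2) − 1(34.15) = 83.66
  E: 0 + 1(134.2) = 134.2
  B: 0 + 1(34.15) = 34.15
  D: 0 + 1(34.15) = 34.15
Total out = 83.66 + 134.2 + 34.15 + 34.15 = 286.1 lbmol/h.

286 lbmol/h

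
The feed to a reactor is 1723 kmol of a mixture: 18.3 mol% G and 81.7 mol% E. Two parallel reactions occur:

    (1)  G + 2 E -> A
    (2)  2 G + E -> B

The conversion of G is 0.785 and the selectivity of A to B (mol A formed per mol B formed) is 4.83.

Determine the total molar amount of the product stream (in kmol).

1300 kmol

Conversion of G: G consumed = 0.785 × 315.3 = 247.5 kmol = 1ξ₁ + 2ξ₂.
Selectivity: 1ξ₁ / (1ξ₂) = 4.83 → ξ₁ = 4.83 ξ₂.
Substitute: (1·4.83 + 2) ξ₂ = 247.5 → ξ₂ = 36.24 kmol, ξ₁ = 175 kmol.
Outlet amounts (n = n₀ + Σ ν·ξ):
  G: 315.3 − 1(175) − 2(36.24) = 67.79
  E: 1408 − 2(175) − 1(36.24) = 1021
  A: 0 + 1(175) = 175
  B: 0 + 1(36.24) = 36.24
Total out = 67.79 + 1021 + 175 + 36.24 = 1300 kmol.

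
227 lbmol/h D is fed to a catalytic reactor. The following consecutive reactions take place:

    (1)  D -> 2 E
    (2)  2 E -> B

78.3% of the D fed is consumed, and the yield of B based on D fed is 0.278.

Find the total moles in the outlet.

Conversion of D: D consumed = 1ξ₁ = 0.783 × 227 → ξ₁ = 177.7 lbmol/h.
Yield of B: 1ξ₂ / 227 = 0.278 → ξ₂ = 63.11 lbmol/h.
Outlet amounts (n = n₀ + Σ ν·ξ):
  D: 227 − 1(177.7) = 49.26
  E: 0 + 2(177.7) − 2(63.11) = 229.3
  B: 0 + 1(63.11) = 63.11
Total out = 49.26 + 229.3 + 63.11 = 341.6 lbmol/h.

342 lbmol/h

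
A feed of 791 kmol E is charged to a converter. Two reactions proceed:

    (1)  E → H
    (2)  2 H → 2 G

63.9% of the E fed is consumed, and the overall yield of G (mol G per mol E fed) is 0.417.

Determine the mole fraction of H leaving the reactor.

0.222

Conversion of E: E consumed = 1ξ₁ = 0.639 × 791 → ξ₁ = 505.4 kmol.
Yield of G: 2ξ₂ / 791 = 0.417 → ξ₂ = 164.9 kmol.
Outlet amounts (n = n₀ + Σ ν·ξ):
  E: 791 − 1(505.4) = 285.6
  H: 0 + 1(505.4) − 2(164.9) = 175.6
  G: 0 + 2(164.9) = 329.8
Total out = 791 kmol; y_H = 175.6 / 791 = 0.222.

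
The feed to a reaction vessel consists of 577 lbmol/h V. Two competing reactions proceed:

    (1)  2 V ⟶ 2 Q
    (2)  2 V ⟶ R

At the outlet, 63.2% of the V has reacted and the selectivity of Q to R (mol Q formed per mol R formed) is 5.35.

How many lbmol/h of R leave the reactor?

49.6 lbmol/h

Conversion of V: V consumed = 0.632 × 577 = 364.7 lbmol/h = 2ξ₁ + 2ξ₂.
Selectivity: 2ξ₁ / (1ξ₂) = 5.35 → ξ₁ = 2.675 ξ₂.
Substitute: (2·2.675 + 2) ξ₂ = 364.7 → ξ₂ = 49.61 lbmol/h, ξ₁ = 132.7 lbmol/h.
Outlet amounts (n = n₀ + Σ ν·ξ):
  V: 577 − 2(132.7) − 2(49.61) = 212.3
  Q: 0 + 2(132.7) = 265.4
  R: 0 + 1(49.61) = 49.61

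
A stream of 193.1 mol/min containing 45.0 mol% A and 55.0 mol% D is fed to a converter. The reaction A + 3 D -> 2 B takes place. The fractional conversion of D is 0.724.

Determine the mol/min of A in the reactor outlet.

D reacted = 0.724 × 106.2 = 76.89 mol/min; ν_D = −3, so ξ = 76.89/3 = 25.63 mol/min.
Outlet amounts (n = n₀ + ν ξ):
  A: 86.89 − 1(25.63) = 61.26
  D: 106.2 − 3(25.63) = 29.31
  B: 0 + 2(25.63) = 51.26

61.3 mol/min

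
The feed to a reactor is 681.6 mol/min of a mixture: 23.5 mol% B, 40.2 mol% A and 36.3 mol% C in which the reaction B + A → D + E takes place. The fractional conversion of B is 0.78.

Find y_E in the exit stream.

B reacted = 0.78 × 160.2 = 124.9 mol/min; ν_B = −1, so ξ = 124.9/1 = 124.9 mol/min.
Outlet amounts (n = n₀ + ν ξ):
  B: 160.2 − 1(124.9) = 35.24
  A: 274 − 1(124.9) = 149.1
  D: 0 + 1(124.9) = 124.9
  E: 0 + 1(124.9) = 124.9
  C: 247.4 (inert)
Total out = 681.6 mol/min; y_E = 124.9 / 681.6 = 0.1833.

0.183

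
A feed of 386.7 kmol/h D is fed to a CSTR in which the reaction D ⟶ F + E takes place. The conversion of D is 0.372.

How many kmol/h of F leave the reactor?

D reacted = 0.372 × 386.7 = 143.9 kmol/h; ν_D = −1, so ξ = 143.9/1 = 143.9 kmol/h.
Outlet amounts (n = n₀ + ν ξ):
  D: 386.7 − 1(143.9) = 242.8
  F: 0 + 1(143.9) = 143.9
  E: 0 + 1(143.9) = 143.9

144 kmol/h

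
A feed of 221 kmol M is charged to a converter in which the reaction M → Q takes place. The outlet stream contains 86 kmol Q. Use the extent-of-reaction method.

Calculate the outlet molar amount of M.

For Q: n = n₀ + 1ξ → 86 = 0 + 1ξ, giving ξ = 86 kmol.
Outlet amounts (n = n₀ + ν ξ):
  M: 221 − 1(86) = 135
  Q: 0 + 1(86) = 86

135 kmol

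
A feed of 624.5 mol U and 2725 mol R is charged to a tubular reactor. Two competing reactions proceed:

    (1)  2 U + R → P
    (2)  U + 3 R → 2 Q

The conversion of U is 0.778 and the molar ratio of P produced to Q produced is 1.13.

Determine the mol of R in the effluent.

Conversion of U: U consumed = 0.778 × 624.5 = 485.9 mol = 2ξ₁ + 1ξ₂.
Selectivity: 1ξ₁ / (2ξ₂) = 1.13 → ξ₁ = 2.26 ξ₂.
Substitute: (2·2.26 + 1) ξ₂ = 485.9 → ξ₂ = 88.02 mol, ξ₁ = 198.9 mol.
Outlet amounts (n = n₀ + Σ ν·ξ):
  U: 624.5 − 2(198.9) − 1(88.02) = 138.6
  R: 2725 − 1(198.9) − 3(88.02) = 2262
  P: 0 + 1(198.9) = 198.9
  Q: 0 + 2(88.02) = 176

2260 mol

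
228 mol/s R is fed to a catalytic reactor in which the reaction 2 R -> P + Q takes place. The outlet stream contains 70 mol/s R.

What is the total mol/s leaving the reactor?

For R: n = n₀ − 2ξ → 70 = 228 − 2ξ, giving ξ = 79 mol/s.
Outlet amounts (n = n₀ + ν ξ):
  R: 228 − 2(79) = 70
  P: 0 + 1(79) = 79
  Q: 0 + 1(79) = 79
Total out = 70 + 79 + 79 = 228 mol/s.

228 mol/s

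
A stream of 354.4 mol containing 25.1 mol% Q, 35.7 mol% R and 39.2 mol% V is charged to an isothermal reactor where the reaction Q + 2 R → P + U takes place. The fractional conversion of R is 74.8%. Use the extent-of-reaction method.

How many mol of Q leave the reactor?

R reacted = 0.748 × 126.5 = 94.64 mol; ν_R = −2, so ξ = 94.64/2 = 47.32 mol.
Outlet amounts (n = n₀ + ν ξ):
  Q: 88.95 − 1(47.32) = 41.64
  R: 126.5 − 2(47.32) = 31.88
  P: 0 + 1(47.32) = 47.32
  U: 0 + 1(47.32) = 47.32
  V: 138.9 (inert)

41.6 mol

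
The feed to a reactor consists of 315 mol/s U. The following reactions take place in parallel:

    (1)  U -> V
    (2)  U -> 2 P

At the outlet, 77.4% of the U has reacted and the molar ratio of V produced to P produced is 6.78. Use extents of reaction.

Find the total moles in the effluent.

Conversion of U: U consumed = 0.774 × 315 = 243.8 mol/s = 1ξ₁ + 1ξ₂.
Selectivity: 1ξ₁ / (2ξ₂) = 6.78 → ξ₁ = 13.56 ξ₂.
Substitute: (1·13.56 + 1) ξ₂ = 243.8 → ξ₂ = 16.75 mol/s, ξ₁ = 227.1 mol/s.
Outlet amounts (n = n₀ + Σ ν·ξ):
  U: 315 − 1(227.1) − 1(16.75) = 71.19
  V: 0 + 1(227.1) = 227.1
  P: 0 + 2(16.75) = 33.49
Total out = 71.19 + 227.1 + 33.49 = 331.7 mol/s.

332 mol/s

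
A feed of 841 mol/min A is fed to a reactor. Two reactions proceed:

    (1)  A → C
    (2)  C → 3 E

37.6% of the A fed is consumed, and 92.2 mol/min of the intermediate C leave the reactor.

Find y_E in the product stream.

Conversion of A: A consumed = 1ξ₁ = 0.376 × 841 → ξ₁ = 316.2 mol/min.
C balance: n_C = 0 + 1ξ₁ − 1ξ₂ = 92.2 → ξ₂ = (1·316.2 − 92.2)/1 = 224 mol/min.
Outlet amounts (n = n₀ + Σ ν·ξ):
  A: 841 − 1(316.2) = 524.8
  C: 0 + 1(316.2) − 1(224) = 92.2
  E: 0 + 3(224) = 672
Total out = 1289 mol/min; y_E = 672 / 1289 = 0.5214.

0.521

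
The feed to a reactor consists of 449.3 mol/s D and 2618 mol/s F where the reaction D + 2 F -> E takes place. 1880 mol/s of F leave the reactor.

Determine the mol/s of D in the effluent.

For F: n = n₀ − 2ξ → 1880 = 2618 − 2ξ, giving ξ = 369 mol/s.
Outlet amounts (n = n₀ + ν ξ):
  D: 449.3 − 1(369) = 80.3
  F: 2618 − 2(369) = 1880
  E: 0 + 1(369) = 369

80.3 mol/s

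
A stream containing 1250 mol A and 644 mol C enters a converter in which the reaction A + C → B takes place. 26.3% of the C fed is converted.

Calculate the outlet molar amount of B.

C reacted = 0.263 × 644 = 169.4 mol; ν_C = −1, so ξ = 169.4/1 = 169.4 mol.
Outlet amounts (n = n₀ + ν ξ):
  A: 1250 − 1(169.4) = 1081
  C: 644 − 1(169.4) = 474.6
  B: 0 + 1(169.4) = 169.4

169 mol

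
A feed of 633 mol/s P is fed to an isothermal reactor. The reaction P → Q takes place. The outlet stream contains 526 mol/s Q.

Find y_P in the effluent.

0.169

For Q: n = n₀ + 1ξ → 526 = 0 + 1ξ, giving ξ = 526 mol/s.
Outlet amounts (n = n₀ + ν ξ):
  P: 633 − 1(526) = 107
  Q: 0 + 1(526) = 526
Total out = 633 mol/s; y_P = 107 / 633 = 0.169.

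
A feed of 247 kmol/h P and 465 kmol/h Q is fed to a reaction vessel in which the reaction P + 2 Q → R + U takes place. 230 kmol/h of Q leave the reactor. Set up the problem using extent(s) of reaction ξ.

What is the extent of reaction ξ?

ξ = 118 kmol/h

For Q: n = n₀ − 2ξ → 230 = 465 − 2ξ, giving ξ = 117.5 kmol/h.
Outlet amounts (n = n₀ + ν ξ):
  P: 247 − 1(117.5) = 129.5
  Q: 465 − 2(117.5) = 230
  R: 0 + 1(117.5) = 117.5
  U: 0 + 1(117.5) = 117.5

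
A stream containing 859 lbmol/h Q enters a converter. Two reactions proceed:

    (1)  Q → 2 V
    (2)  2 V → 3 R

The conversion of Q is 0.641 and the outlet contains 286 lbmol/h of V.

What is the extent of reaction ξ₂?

Conversion of Q: Q consumed = 1ξ₁ = 0.641 × 859 → ξ₁ = 550.6 lbmol/h.
V balance: n_V = 0 + 2ξ₁ − 2ξ₂ = 286 → ξ₂ = (2·550.6 − 286)/2 = 407.6 lbmol/h.
Outlet amounts (n = n₀ + Σ ν·ξ):
  Q: 859 − 1(550.6) = 308.4
  V: 0 + 2(550.6) − 2(407.6) = 286
  R: 0 + 3(407.6) = 1223

ξ₂ = 408 lbmol/h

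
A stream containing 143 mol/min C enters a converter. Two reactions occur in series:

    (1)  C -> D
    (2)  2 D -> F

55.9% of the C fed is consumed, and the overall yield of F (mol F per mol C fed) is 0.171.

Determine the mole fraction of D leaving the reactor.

0.262

Conversion of C: C consumed = 1ξ₁ = 0.559 × 143 → ξ₁ = 79.94 mol/min.
Yield of F: 1ξ₂ / 143 = 0.171 → ξ₂ = 24.45 mol/min.
Outlet amounts (n = n₀ + Σ ν·ξ):
  C: 143 − 1(79.94) = 63.06
  D: 0 + 1(79.94) − 2(24.45) = 31.03
  F: 0 + 1(24.45) = 24.45
Total out = 118.5 mol/min; y_D = 31.03 / 118.5 = 0.2618.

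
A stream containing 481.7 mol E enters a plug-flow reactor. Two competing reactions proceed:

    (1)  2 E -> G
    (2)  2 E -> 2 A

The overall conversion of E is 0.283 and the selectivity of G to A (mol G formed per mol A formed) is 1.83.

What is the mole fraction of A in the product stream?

Conversion of E: E consumed = 0.283 × 481.7 = 136.3 mol = 2ξ₁ + 2ξ₂.
Selectivity: 1ξ₁ / (2ξ₂) = 1.83 → ξ₁ = 3.66 ξ₂.
Substitute: (2·3.66 + 2) ξ₂ = 136.3 → ξ₂ = 14.63 mol, ξ₁ = 53.53 mol.
Outlet amounts (n = n₀ + Σ ν·ξ):
  E: 481.7 − 2(53.53) − 2(14.63) = 345.4
  G: 0 + 1(53.53) = 53.53
  A: 0 + 2(14.63) = 29.25
Total out = 428.2 mol; y_A = 29.25 / 428.2 = 0.06832.

0.0683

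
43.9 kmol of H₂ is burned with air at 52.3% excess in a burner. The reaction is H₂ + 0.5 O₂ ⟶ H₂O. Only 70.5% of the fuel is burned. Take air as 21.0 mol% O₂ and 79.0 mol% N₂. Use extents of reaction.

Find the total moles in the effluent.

Stoichiometric O₂ = 0.5 × 43.9 = 21.95 kmol; O₂ fed = 21.95 × 1.523 = 33.43 kmol.
N₂ fed = 33.43 × 79/21 = 125.8 kmol.
Fuel reacted = 0.705 × 43.9 → ξ = 30.95 kmol.
Outlet (n = n₀ + ν ξ):
  H₂: 43.9 − 1(30.95) = 12.95
  O₂: 33.43 − 0.5(30.95) = 17.96
  N₂: 125.8 (inert)
  H₂O: 0 + 1(30.95) = 30.95
Total out = 12.95 + 17.96 + 125.8 + 30.95 = 187.6 kmol.

188 kmol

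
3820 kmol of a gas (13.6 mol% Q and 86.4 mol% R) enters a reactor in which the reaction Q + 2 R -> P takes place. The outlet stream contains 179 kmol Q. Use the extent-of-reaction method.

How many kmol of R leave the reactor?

2620 kmol

For Q: n = n₀ − 1ξ → 179 = 519.5 − 1ξ, giving ξ = 340.5 kmol.
Outlet amounts (n = n₀ + ν ξ):
  Q: 519.5 − 1(340.5) = 179
  R: 3300 − 2(340.5) = 2619
  P: 0 + 1(340.5) = 340.5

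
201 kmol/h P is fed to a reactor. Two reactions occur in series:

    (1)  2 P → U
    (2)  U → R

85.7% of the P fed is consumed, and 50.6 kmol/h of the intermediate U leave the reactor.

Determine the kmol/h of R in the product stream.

Conversion of P: P consumed = 2ξ₁ = 0.857 × 201 → ξ₁ = 86.13 kmol/h.
U balance: n_U = 0 + 1ξ₁ − 1ξ₂ = 50.6 → ξ₂ = (1·86.13 − 50.6)/1 = 35.53 kmol/h.
Outlet amounts (n = n₀ + Σ ν·ξ):
  P: 201 − 2(86.13) = 28.74
  U: 0 + 1(86.13) − 1(35.53) = 50.6
  R: 0 + 1(35.53) = 35.53

35.5 kmol/h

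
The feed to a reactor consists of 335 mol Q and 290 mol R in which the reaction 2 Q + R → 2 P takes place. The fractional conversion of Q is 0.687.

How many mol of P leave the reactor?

Q reacted = 0.687 × 335 = 230.1 mol; ν_Q = −2, so ξ = 230.1/2 = 115.1 mol.
Outlet amounts (n = n₀ + ν ξ):
  Q: 335 − 2(115.1) = 104.9
  R: 290 − 1(115.1) = 174.9
  P: 0 + 2(115.1) = 230.1

230 mol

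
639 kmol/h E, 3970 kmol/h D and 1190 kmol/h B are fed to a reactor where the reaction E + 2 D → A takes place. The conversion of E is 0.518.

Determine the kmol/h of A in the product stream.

E reacted = 0.518 × 639 = 331 kmol/h; ν_E = −1, so ξ = 331/1 = 331 kmol/h.
Outlet amounts (n = n₀ + ν ξ):
  E: 639 − 1(331) = 308
  D: 3970 − 2(331) = 3308
  A: 0 + 1(331) = 331
  B: 1190 (inert)

331 kmol/h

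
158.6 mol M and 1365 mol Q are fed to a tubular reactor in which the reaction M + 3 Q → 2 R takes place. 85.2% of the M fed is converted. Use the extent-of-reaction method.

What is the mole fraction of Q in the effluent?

0.766

M reacted = 0.852 × 158.6 = 135.1 mol; ν_M = −1, so ξ = 135.1/1 = 135.1 mol.
Outlet amounts (n = n₀ + ν ξ):
  M: 158.6 − 1(135.1) = 23.47
  Q: 1365 − 3(135.1) = 959.6
  R: 0 + 2(135.1) = 270.3
Total out = 1253 mol; y_Q = 959.6 / 1253 = 0.7656.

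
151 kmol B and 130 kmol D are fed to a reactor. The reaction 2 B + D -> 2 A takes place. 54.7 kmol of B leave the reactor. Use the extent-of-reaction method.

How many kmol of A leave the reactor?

For B: n = n₀ − 2ξ → 54.7 = 151 − 2ξ, giving ξ = 48.15 kmol.
Outlet amounts (n = n₀ + ν ξ):
  B: 151 − 2(48.15) = 54.7
  D: 130 − 1(48.15) = 81.85
  A: 0 + 2(48.15) = 96.3

96.3 kmol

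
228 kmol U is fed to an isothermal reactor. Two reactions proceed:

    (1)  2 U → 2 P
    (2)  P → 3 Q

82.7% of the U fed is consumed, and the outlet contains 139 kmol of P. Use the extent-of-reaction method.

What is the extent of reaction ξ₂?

Conversion of U: U consumed = 2ξ₁ = 0.827 × 228 → ξ₁ = 94.28 kmol.
P balance: n_P = 0 + 2ξ₁ − 1ξ₂ = 139 → ξ₂ = (2·94.28 − 139)/1 = 49.56 kmol.
Outlet amounts (n = n₀ + Σ ν·ξ):
  U: 228 − 2(94.28) = 39.44
  P: 0 + 2(94.28) − 1(49.56) = 139
  Q: 0 + 3(49.56) = 148.7

ξ₂ = 49.6 kmol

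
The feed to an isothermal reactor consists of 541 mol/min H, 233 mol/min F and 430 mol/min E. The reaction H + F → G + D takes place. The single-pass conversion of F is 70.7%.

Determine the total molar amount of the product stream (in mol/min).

F reacted = 0.707 × 233 = 164.7 mol/min; ν_F = −1, so ξ = 164.7/1 = 164.7 mol/min.
Outlet amounts (n = n₀ + ν ξ):
  H: 541 − 1(164.7) = 376.3
  F: 233 − 1(164.7) = 68.27
  G: 0 + 1(164.7) = 164.7
  D: 0 + 1(164.7) = 164.7
  E: 430 (inert)
Total out = 376.3 + 68.27 + 164.7 + 164.7 + 430 = 1204 mol/min.

1200 mol/min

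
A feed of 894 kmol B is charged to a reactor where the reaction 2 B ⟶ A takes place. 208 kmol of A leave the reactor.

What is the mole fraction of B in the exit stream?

0.697

For A: n = n₀ + 1ξ → 208 = 0 + 1ξ, giving ξ = 208 kmol.
Outlet amounts (n = n₀ + ν ξ):
  B: 894 − 2(208) = 478
  A: 0 + 1(208) = 208
Total out = 686 kmol; y_B = 478 / 686 = 0.6968.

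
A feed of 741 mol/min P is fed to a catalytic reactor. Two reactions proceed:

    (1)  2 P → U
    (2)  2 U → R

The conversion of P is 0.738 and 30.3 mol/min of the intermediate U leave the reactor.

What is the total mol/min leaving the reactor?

Conversion of P: P consumed = 2ξ₁ = 0.738 × 741 → ξ₁ = 273.4 mol/min.
U balance: n_U = 0 + 1ξ₁ − 2ξ₂ = 30.3 → ξ₂ = (1·273.4 − 30.3)/2 = 121.6 mol/min.
Outlet amounts (n = n₀ + Σ ν·ξ):
  P: 741 − 2(273.4) = 194.1
  U: 0 + 1(273.4) − 2(121.6) = 30.3
  R: 0 + 1(121.6) = 121.6
Total out = 194.1 + 30.3 + 121.6 = 346 mol/min.

346 mol/min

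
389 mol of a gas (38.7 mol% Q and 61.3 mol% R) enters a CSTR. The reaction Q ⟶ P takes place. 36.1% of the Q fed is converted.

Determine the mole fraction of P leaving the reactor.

Q reacted = 0.361 × 150.5 = 54.35 mol; ν_Q = −1, so ξ = 54.35/1 = 54.35 mol.
Outlet amounts (n = n₀ + ν ξ):
  Q: 150.5 − 1(54.35) = 96.2
  P: 0 + 1(54.35) = 54.35
  R: 238.5 (inert)
Total out = 389 mol; y_P = 54.35 / 389 = 0.1397.

0.14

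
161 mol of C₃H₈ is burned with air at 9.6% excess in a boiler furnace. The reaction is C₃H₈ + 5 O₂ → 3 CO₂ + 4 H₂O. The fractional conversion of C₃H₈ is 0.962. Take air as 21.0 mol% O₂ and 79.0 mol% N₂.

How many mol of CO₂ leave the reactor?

Stoichiometric O₂ = 5 × 161 = 805 mol; O₂ fed = 805 × 1.096 = 882.3 mol.
N₂ fed = 882.3 × 79/21 = 3319 mol.
Fuel reacted = 0.962 × 161 → ξ = 154.9 mol.
Outlet (n = n₀ + ν ξ):
  C₃H₈: 161 − 1(154.9) = 6.118
  O₂: 882.3 − 5(154.9) = 107.9
  N₂: 3319 (inert)
  CO₂: 0 + 3(154.9) = 464.6
  H₂O: 0 + 4(154.9) = 619.5

465 mol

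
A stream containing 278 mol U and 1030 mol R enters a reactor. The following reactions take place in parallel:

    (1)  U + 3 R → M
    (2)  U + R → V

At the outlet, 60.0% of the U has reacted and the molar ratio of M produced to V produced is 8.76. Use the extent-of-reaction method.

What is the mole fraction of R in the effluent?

0.67

Conversion of U: U consumed = 0.6 × 278 = 166.8 mol = 1ξ₁ + 1ξ₂.
Selectivity: 1ξ₁ / (1ξ₂) = 8.76 → ξ₁ = 8.76 ξ₂.
Substitute: (1·8.76 + 1) ξ₂ = 166.8 → ξ₂ = 17.09 mol, ξ₁ = 149.7 mol.
Outlet amounts (n = n₀ + Σ ν·ξ):
  U: 278 − 1(149.7) − 1(17.09) = 111.2
  R: 1030 − 3(149.7) − 1(17.09) = 563.8
  M: 0 + 1(149.7) = 149.7
  V: 0 + 1(17.09) = 17.09
Total out = 841.8 mol; y_R = 563.8 / 841.8 = 0.6697.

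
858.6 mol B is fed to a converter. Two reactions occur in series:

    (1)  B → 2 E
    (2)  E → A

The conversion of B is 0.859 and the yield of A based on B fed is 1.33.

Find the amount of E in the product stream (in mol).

333 mol

Conversion of B: B consumed = 1ξ₁ = 0.859 × 858.6 → ξ₁ = 737.5 mol.
Yield of A: 1ξ₂ / 858.6 = 1.33 → ξ₂ = 1142 mol.
Outlet amounts (n = n₀ + Σ ν·ξ):
  B: 858.6 − 1(737.5) = 121.1
  E: 0 + 2(737.5) − 1(1142) = 333.1
  A: 0 + 1(1142) = 1142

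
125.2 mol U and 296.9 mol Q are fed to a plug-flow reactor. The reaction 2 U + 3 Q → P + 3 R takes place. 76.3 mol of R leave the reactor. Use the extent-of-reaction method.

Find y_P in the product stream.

For R: n = n₀ + 3ξ → 76.3 = 0 + 3ξ, giving ξ = 25.43 mol.
Outlet amounts (n = n₀ + ν ξ):
  U: 125.2 − 2(25.43) = 74.33
  Q: 296.9 − 3(25.43) = 220.6
  P: 0 + 1(25.43) = 25.43
  R: 0 + 3(25.43) = 76.3
Total out = 396.7 mol; y_P = 25.43 / 396.7 = 0.06412.

0.0641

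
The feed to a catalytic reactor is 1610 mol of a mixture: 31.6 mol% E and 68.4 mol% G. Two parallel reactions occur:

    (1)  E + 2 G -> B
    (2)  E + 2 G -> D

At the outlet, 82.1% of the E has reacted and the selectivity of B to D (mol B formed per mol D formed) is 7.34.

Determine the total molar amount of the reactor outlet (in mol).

Conversion of E: E consumed = 0.821 × 508.8 = 417.7 mol = 1ξ₁ + 1ξ₂.
Selectivity: 1ξ₁ / (1ξ₂) = 7.34 → ξ₁ = 7.34 ξ₂.
Substitute: (1·7.34 + 1) ξ₂ = 417.7 → ξ₂ = 50.08 mol, ξ₁ = 367.6 mol.
Outlet amounts (n = n₀ + Σ ν·ξ):
  E: 508.8 − 1(367.6) − 1(50.08) = 91.07
  G: 1101 − 2(367.6) − 2(50.08) = 265.9
  B: 0 + 1(367.6) = 367.6
  D: 0 + 1(50.08) = 50.08
Total out = 91.07 + 265.9 + 367.6 + 50.08 = 774.6 mol.

775 mol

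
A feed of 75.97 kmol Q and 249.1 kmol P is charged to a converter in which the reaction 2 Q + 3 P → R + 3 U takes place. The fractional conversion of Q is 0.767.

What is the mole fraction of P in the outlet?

Q reacted = 0.767 × 75.97 = 58.27 kmol; ν_Q = −2, so ξ = 58.27/2 = 29.13 kmol.
Outlet amounts (n = n₀ + ν ξ):
  Q: 75.97 − 2(29.13) = 17.7
  P: 249.1 − 3(29.13) = 161.7
  R: 0 + 1(29.13) = 29.13
  U: 0 + 3(29.13) = 87.4
Total out = 295.9 kmol; y_P = 161.7 / 295.9 = 0.5464.

0.546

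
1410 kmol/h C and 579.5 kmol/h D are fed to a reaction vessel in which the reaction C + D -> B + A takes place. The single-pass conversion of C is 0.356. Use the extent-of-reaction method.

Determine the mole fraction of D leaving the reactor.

C reacted = 0.356 × 1410 = 502 kmol/h; ν_C = −1, so ξ = 502/1 = 502 kmol/h.
Outlet amounts (n = n₀ + ν ξ):
  C: 1410 − 1(502) = 908
  D: 579.5 − 1(502) = 77.54
  B: 0 + 1(502) = 502
  A: 0 + 1(502) = 502
Total out = 1990 kmol/h; y_D = 77.54 / 1990 = 0.03897.

0.039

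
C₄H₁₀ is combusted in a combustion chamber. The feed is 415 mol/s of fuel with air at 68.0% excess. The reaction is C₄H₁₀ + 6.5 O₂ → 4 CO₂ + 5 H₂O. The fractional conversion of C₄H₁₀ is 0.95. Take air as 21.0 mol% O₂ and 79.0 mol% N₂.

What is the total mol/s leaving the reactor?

Stoichiometric O₂ = 6.5 × 415 = 2698 mol/s; O₂ fed = 2698 × 1.680 = 4532 mol/s.
N₂ fed = 4532 × 79/21 = 17050 mol/s.
Fuel reacted = 0.95 × 415 → ξ = 394.2 mol/s.
Outlet (n = n₀ + ν ξ):
  C₄H₁₀: 415 − 1(394.2) = 20.75
  O₂: 4532 − 6.5(394.2) = 1969
  N₂: 17050 (inert)
  CO₂: 0 + 4(394.2) = 1577
  H₂O: 0 + 5(394.2) = 1971
Total out = 20.75 + 1969 + 17050 + 1577 + 1971 = 22590 mol/s.

22600 mol/s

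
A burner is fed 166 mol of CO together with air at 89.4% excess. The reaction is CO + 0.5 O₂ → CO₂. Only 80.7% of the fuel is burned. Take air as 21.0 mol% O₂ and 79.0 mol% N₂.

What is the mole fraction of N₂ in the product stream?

Stoichiometric O₂ = 0.5 × 166 = 83 mol; O₂ fed = 83 × 1.894 = 157.2 mol.
N₂ fed = 157.2 × 79/21 = 591.4 mol.
Fuel reacted = 0.807 × 166 → ξ = 134 mol.
Outlet (n = n₀ + ν ξ):
  CO: 166 − 1(134) = 32.04
  O₂: 157.2 − 0.5(134) = 90.22
  N₂: 591.4 (inert)
  CO₂: 0 + 1(134) = 134
Total out = 847.6 mol; y_N₂ = 591.4 / 847.6 = 0.6977.

0.698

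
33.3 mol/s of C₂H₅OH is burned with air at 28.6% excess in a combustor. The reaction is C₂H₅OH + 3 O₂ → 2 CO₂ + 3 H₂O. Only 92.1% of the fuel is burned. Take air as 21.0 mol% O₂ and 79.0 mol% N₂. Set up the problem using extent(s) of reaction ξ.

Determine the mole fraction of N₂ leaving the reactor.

Stoichiometric O₂ = 3 × 33.3 = 99.9 mol/s; O₂ fed = 99.9 × 1.286 = 128.5 mol/s.
N₂ fed = 128.5 × 79/21 = 483.3 mol/s.
Fuel reacted = 0.921 × 33.3 → ξ = 30.67 mol/s.
Outlet (n = n₀ + ν ξ):
  C₂H₅OH: 33.3 − 1(30.67) = 2.631
  O₂: 128.5 − 3(30.67) = 36.46
  N₂: 483.3 (inert)
  CO₂: 0 + 2(30.67) = 61.34
  H₂O: 0 + 3(30.67) = 92.01
Total out = 675.7 mol/s; y_N₂ = 483.3 / 675.7 = 0.7152.

0.715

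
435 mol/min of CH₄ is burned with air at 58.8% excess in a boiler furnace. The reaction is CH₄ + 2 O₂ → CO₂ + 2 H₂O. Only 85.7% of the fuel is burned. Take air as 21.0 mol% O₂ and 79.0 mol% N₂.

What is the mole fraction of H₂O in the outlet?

Stoichiometric O₂ = 2 × 435 = 870 mol/min; O₂ fed = 870 × 1.588 = 1382 mol/min.
N₂ fed = 1382 × 79/21 = 5197 mol/min.
Fuel reacted = 0.857 × 435 → ξ = 372.8 mol/min.
Outlet (n = n₀ + ν ξ):
  CH₄: 435 − 1(372.8) = 62.2
  O₂: 1382 − 2(372.8) = 636
  N₂: 5197 (inert)
  CO₂: 0 + 1(372.8) = 372.8
  H₂O: 0 + 2(372.8) = 745.6
Total out = 7014 mol/min; y_H₂O = 745.6 / 7014 = 0.1063.

0.106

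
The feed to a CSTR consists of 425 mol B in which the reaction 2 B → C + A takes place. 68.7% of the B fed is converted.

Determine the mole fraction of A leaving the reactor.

B reacted = 0.687 × 425 = 292 mol; ν_B = −2, so ξ = 292/2 = 146 mol.
Outlet amounts (n = n₀ + ν ξ):
  B: 425 − 2(146) = 133
  C: 0 + 1(146) = 146
  A: 0 + 1(146) = 146
Total out = 425 mol; y_A = 146 / 425 = 0.3435.

0.344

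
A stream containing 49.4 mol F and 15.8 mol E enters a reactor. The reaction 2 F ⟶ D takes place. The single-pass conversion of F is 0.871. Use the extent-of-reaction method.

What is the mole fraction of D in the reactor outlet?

F reacted = 0.871 × 49.4 = 43.03 mol; ν_F = −2, so ξ = 43.03/2 = 21.51 mol.
Outlet amounts (n = n₀ + ν ξ):
  F: 49.4 − 2(21.51) = 6.373
  D: 0 + 1(21.51) = 21.51
  E: 15.8 (inert)
Total out = 43.69 mol; y_D = 21.51 / 43.69 = 0.4925.

0.492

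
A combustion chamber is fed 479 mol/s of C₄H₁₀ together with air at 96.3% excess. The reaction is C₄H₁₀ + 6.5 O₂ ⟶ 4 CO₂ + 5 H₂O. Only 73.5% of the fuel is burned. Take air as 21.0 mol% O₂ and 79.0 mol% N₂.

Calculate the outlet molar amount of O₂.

3820 mol/s

Stoichiometric O₂ = 6.5 × 479 = 3114 mol/s; O₂ fed = 3114 × 1.963 = 6112 mol/s.
N₂ fed = 6112 × 79/21 = 22990 mol/s.
Fuel reacted = 0.735 × 479 → ξ = 352.1 mol/s.
Outlet (n = n₀ + ν ξ):
  C₄H₁₀: 479 − 1(352.1) = 126.9
  O₂: 6112 − 6.5(352.1) = 3823
  N₂: 22990 (inert)
  CO₂: 0 + 4(352.1) = 1408
  H₂O: 0 + 5(352.1) = 1760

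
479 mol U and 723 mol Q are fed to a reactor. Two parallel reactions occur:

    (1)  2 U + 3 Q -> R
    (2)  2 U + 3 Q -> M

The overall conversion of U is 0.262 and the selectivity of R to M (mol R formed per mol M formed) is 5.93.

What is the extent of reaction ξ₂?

Conversion of U: U consumed = 0.262 × 479 = 125.5 mol = 2ξ₁ + 2ξ₂.
Selectivity: 1ξ₁ / (1ξ₂) = 5.93 → ξ₁ = 5.93 ξ₂.
Substitute: (2·5.93 + 2) ξ₂ = 125.5 → ξ₂ = 9.055 mol, ξ₁ = 53.69 mol.
Outlet amounts (n = n₀ + Σ ν·ξ):
  U: 479 − 2(53.69) − 2(9.055) = 353.5
  Q: 723 − 3(53.69) − 3(9.055) = 534.8
  R: 0 + 1(53.69) = 53.69
  M: 0 + 1(9.055) = 9.055

ξ₂ = 9.05 mol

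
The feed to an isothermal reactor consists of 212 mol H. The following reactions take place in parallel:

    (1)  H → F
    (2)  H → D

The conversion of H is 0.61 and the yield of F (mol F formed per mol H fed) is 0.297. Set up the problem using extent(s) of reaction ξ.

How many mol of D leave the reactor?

Yield of F: 1ξ₁ / 212 = 0.297 → ξ₁ = 62.96 mol.
Conversion of H: 1ξ₁ + 1ξ₂ = 0.61 × 212 = 129.3 → ξ₂ = 66.36 mol.
Outlet amounts (n = n₀ + Σ ν·ξ):
  H: 212 − 1(62.96) − 1(66.36) = 82.68
  F: 0 + 1(62.96) = 62.96
  D: 0 + 1(66.36) = 66.36

66.4 mol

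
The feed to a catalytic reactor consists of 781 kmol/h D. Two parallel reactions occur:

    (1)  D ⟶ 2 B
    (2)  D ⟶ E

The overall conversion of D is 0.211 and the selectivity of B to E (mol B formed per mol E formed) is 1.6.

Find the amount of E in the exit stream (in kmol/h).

Conversion of D: D consumed = 0.211 × 781 = 164.8 kmol/h = 1ξ₁ + 1ξ₂.
Selectivity: 2ξ₁ / (1ξ₂) = 1.6 → ξ₁ = 0.8 ξ₂.
Substitute: (1·0.8 + 1) ξ₂ = 164.8 → ξ₂ = 91.55 kmol/h, ξ₁ = 73.24 kmol/h.
Outlet amounts (n = n₀ + Σ ν·ξ):
  D: 781 − 1(73.24) − 1(91.55) = 616.2
  B: 0 + 2(73.24) = 146.5
  E: 0 + 1(91.55) = 91.55

91.6 kmol/h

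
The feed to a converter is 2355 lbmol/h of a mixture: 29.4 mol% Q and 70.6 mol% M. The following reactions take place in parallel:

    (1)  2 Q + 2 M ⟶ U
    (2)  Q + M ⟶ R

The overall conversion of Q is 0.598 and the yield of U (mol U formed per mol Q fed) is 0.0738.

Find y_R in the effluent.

0.165

Yield of U: 1ξ₁ / 692.4 = 0.0738 → ξ₁ = 51.1 lbmol/h.
Conversion of Q: 2ξ₁ + 1ξ₂ = 0.598 × 692.4 = 414 → ξ₂ = 311.8 lbmol/h.
Outlet amounts (n = n₀ + Σ ν·ξ):
  Q: 692.4 − 2(51.1) − 1(311.8) = 278.3
  M: 1663 − 2(51.1) − 1(311.8) = 1249
  U: 0 + 1(51.1) = 51.1
  R: 0 + 1(311.8) = 311.8
Total out = 1890 lbmol/h; y_R = 311.8 / 1890 = 0.165.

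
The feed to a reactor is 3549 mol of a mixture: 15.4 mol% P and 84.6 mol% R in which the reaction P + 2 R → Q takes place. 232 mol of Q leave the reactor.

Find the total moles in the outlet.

3080 mol

For Q: n = n₀ + 1ξ → 232 = 0 + 1ξ, giving ξ = 232 mol.
Outlet amounts (n = n₀ + ν ξ):
  P: 546.5 − 1(232) = 314.5
  R: 3002 − 2(232) = 2538
  Q: 0 + 1(232) = 232
Total out = 314.5 + 2538 + 232 = 3085 mol.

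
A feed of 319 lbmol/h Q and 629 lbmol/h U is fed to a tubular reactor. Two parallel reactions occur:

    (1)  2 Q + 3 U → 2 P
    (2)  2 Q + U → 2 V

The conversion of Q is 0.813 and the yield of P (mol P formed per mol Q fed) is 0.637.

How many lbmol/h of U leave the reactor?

296 lbmol/h

Yield of P: 2ξ₁ / 319 = 0.637 → ξ₁ = 101.6 lbmol/h.
Conversion of Q: 2ξ₁ + 2ξ₂ = 0.813 × 319 = 259.3 → ξ₂ = 28.07 lbmol/h.
Outlet amounts (n = n₀ + Σ ν·ξ):
  Q: 319 − 2(101.6) − 2(28.07) = 59.65
  U: 629 − 3(101.6) − 1(28.07) = 296.1
  P: 0 + 2(101.6) = 203.2
  V: 0 + 2(28.07) = 56.14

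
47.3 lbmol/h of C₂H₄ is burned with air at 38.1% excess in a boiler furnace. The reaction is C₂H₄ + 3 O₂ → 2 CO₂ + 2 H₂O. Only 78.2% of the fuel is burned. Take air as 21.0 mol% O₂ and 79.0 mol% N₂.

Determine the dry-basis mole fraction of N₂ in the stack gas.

Stoichiometric O₂ = 3 × 47.3 = 141.9 lbmol/h; O₂ fed = 141.9 × 1.381 = 196 lbmol/h.
N₂ fed = 196 × 79/21 = 737.2 lbmol/h.
Fuel reacted = 0.782 × 47.3 → ξ = 36.99 lbmol/h.
Outlet (n = n₀ + ν ξ):
  C₂H₄: 47.3 − 1(36.99) = 10.31
  O₂: 196 − 3(36.99) = 85
  N₂: 737.2 (inert)
  CO₂: 0 + 2(36.99) = 73.98
  H₂O: 0 + 2(36.99) = 73.98
Dry total = 906.5 lbmol/h; y_N₂ (dry) = 737.2 / 906.5 = 0.8132.

0.813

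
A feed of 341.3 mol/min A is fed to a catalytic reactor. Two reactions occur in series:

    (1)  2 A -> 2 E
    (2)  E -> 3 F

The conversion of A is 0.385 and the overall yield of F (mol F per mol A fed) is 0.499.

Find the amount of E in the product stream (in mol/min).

74.6 mol/min

Conversion of A: A consumed = 2ξ₁ = 0.385 × 341.3 → ξ₁ = 65.7 mol/min.
Yield of F: 3ξ₂ / 341.3 = 0.499 → ξ₂ = 56.77 mol/min.
Outlet amounts (n = n₀ + Σ ν·ξ):
  A: 341.3 − 2(65.7) = 209.9
  E: 0 + 2(65.7) − 1(56.77) = 74.63
  F: 0 + 3(56.77) = 170.3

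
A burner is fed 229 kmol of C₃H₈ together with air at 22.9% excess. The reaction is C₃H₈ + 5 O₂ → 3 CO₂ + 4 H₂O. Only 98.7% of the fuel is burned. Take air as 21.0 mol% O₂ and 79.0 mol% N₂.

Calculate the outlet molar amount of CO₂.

Stoichiometric O₂ = 5 × 229 = 1145 kmol; O₂ fed = 1145 × 1.229 = 1407 kmol.
N₂ fed = 1407 × 79/21 = 5294 kmol.
Fuel reacted = 0.987 × 229 → ξ = 226 kmol.
Outlet (n = n₀ + ν ξ):
  C₃H₈: 229 − 1(226) = 2.977
  O₂: 1407 − 5(226) = 277.1
  N₂: 5294 (inert)
  CO₂: 0 + 3(226) = 678.1
  H₂O: 0 + 4(226) = 904.1

678 kmol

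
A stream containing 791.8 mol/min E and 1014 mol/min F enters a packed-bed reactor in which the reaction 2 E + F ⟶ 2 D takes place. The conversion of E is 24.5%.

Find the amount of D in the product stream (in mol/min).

194 mol/min

E reacted = 0.245 × 791.8 = 194 mol/min; ν_E = −2, so ξ = 194/2 = 97 mol/min.
Outlet amounts (n = n₀ + ν ξ):
  E: 791.8 − 2(97) = 597.8
  F: 1014 − 1(97) = 917
  D: 0 + 2(97) = 194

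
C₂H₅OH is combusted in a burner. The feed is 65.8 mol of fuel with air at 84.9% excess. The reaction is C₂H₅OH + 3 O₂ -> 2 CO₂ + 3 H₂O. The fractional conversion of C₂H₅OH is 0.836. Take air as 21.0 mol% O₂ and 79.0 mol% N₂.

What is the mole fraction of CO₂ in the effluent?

Stoichiometric O₂ = 3 × 65.8 = 197.4 mol; O₂ fed = 197.4 × 1.849 = 365 mol.
N₂ fed = 365 × 79/21 = 1373 mol.
Fuel reacted = 0.836 × 65.8 → ξ = 55.01 mol.
Outlet (n = n₀ + ν ξ):
  C₂H₅OH: 65.8 − 1(55.01) = 10.79
  O₂: 365 − 3(55.01) = 200
  N₂: 1373 (inert)
  CO₂: 0 + 2(55.01) = 110
  H₂O: 0 + 3(55.01) = 165
Total out = 1859 mol; y_CO₂ = 110 / 1859 = 0.05919.

0.0592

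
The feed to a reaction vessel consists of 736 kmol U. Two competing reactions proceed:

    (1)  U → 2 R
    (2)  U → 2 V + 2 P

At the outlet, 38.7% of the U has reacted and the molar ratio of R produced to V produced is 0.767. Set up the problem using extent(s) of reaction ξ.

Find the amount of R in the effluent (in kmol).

Conversion of U: U consumed = 0.387 × 736 = 284.8 kmol = 1ξ₁ + 1ξ₂.
Selectivity: 2ξ₁ / (2ξ₂) = 0.767 → ξ₁ = 0.767 ξ₂.
Substitute: (1·0.767 + 1) ξ₂ = 284.8 → ξ₂ = 161.2 kmol, ξ₁ = 123.6 kmol.
Outlet amounts (n = n₀ + Σ ν·ξ):
  U: 736 − 1(123.6) − 1(161.2) = 451.2
  R: 0 + 2(123.6) = 247.3
  V: 0 + 2(161.2) = 322.4
  P: 0 + 2(161.2) = 322.4

247 kmol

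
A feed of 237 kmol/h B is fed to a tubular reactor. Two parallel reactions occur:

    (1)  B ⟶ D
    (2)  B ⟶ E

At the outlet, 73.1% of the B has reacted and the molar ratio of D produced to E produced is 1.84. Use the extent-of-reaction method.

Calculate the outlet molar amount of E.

61 kmol/h

Conversion of B: B consumed = 0.731 × 237 = 173.2 kmol/h = 1ξ₁ + 1ξ₂.
Selectivity: 1ξ₁ / (1ξ₂) = 1.84 → ξ₁ = 1.84 ξ₂.
Substitute: (1·1.84 + 1) ξ₂ = 173.2 → ξ₂ = 61 kmol/h, ξ₁ = 112.2 kmol/h.
Outlet amounts (n = n₀ + Σ ν·ξ):
  B: 237 − 1(112.2) − 1(61) = 63.75
  D: 0 + 1(112.2) = 112.2
  E: 0 + 1(61) = 61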